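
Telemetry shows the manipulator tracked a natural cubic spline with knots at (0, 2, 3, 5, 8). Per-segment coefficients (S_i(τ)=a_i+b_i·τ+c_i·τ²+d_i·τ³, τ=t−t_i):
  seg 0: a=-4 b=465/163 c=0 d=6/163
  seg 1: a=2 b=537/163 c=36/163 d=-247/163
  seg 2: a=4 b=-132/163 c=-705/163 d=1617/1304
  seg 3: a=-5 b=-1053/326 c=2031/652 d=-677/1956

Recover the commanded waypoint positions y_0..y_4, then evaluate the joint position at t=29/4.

y_0=-4 y_1=2 y_2=4 y_3=-5 y_4=4
S(29/4) = -18371/41728

y_0 = S_0(0) = a_0 = -4
y_1 = S_1(0) = a_1 = 2
y_2 = S_2(0) = a_2 = 4
y_3 = S_3(0) = a_3 = -5
y_4 = S_3(3) = 4
t_q=29/4 is in segment 3 (τ=9/4); S_3(τ)=-18371/41728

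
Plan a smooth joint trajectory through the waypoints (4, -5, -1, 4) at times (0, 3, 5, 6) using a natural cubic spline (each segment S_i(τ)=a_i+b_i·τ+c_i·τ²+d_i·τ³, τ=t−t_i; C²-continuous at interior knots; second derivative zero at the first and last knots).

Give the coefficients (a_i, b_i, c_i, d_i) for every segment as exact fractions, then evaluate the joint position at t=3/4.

Δ: Δ0=-3, Δ1=2, Δ2=5
row 1: diag=10, rhs=30; c'=1/5, d'=3
row 2: denom=6−2·1/5=28/5; d'=(18−2·3)/(28/5)=15/7
back: M2=15/7
back: M1=3−1/5·15/7=18/7
M: M0=0, M1=18/7, M2=15/7, M3=0
seg 0: a=4, c=M0/2=0, d=(M1−M0)/(6·3)=1/7, b=Δ0−h0·(2M0+M1)/6=-30/7
seg 1: a=-5, c=M1/2=9/7, d=(M2−M1)/(6·2)=-1/28, b=Δ1−h1·(2M1+M2)/6=-3/7
seg 2: a=-1, c=M2/2=15/14, d=(M3−M2)/(6·1)=-5/14, b=Δ2−h2·(2M2+M3)/6=30/7
t_q=3/4 → seg 0, τ=3/4; S=4+-30/7·τ+0·τ²+1/7·τ³=379/448

  seg 0: a=4 b=-30/7 c=0 d=1/7
  seg 1: a=-5 b=-3/7 c=9/7 d=-1/28
  seg 2: a=-1 b=30/7 c=15/14 d=-5/14
S(3/4) = 379/448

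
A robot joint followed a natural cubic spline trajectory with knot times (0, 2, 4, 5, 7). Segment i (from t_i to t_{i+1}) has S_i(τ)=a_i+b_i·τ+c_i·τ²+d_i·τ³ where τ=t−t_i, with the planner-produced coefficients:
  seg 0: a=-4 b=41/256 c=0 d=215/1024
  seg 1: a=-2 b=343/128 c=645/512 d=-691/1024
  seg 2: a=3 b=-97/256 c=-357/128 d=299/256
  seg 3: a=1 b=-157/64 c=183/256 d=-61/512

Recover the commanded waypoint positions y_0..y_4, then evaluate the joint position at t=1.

y_0=-4 y_1=-2 y_2=3 y_3=1 y_4=-2
S(1) = -3717/1024

y_0 = S_0(0) = a_0 = -4
y_1 = S_1(0) = a_1 = -2
y_2 = S_2(0) = a_2 = 3
y_3 = S_3(0) = a_3 = 1
y_4 = S_3(2) = -2
t_q=1 is in segment 0 (τ=1); S_0(τ)=-3717/1024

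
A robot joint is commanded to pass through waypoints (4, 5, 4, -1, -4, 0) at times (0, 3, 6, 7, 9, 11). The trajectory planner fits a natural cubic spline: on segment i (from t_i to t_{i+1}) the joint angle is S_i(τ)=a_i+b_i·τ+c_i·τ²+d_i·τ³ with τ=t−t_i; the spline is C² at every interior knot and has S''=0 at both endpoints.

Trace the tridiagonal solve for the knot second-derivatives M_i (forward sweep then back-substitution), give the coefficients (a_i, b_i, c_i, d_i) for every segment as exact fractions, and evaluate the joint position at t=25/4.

  seg 0: a=4 b=-35/1244 c=0 d=1349/33588
  seg 1: a=5 b=657/622 c=1349/3732 d=-9233/33588
  seg 2: a=4 b=-5221/1244 c=-657/311 d=1629/1244
  seg 3: a=-1 b=-2795/622 c=2259/1244 d=-397/2488
  seg 4: a=-4 b=266/311 c=267/311 d=-89/622
S(25/4) = 226045/79616

Δ: Δ0=1/3, Δ1=-1/3, Δ2=-5, Δ3=-3/2, Δ4=2
row 1: diag=12, rhs=-4; c'=1/4, d'=-1/3
row 2: denom=8−3·1/4=29/4; d'=(-28−3·-1/3)/(29/4)=-108/29
row 3: denom=6−1·4/29=170/29; d'=(21−1·-108/29)/(170/29)=717/170
row 4: denom=8−2·29/85=622/85; d'=(21−2·717/170)/(622/85)=534/311
back: M4=534/311
back: M3=717/170−29/85·534/311=2259/622
back: M2=-108/29−4/29·2259/622=-1314/311
back: M1=-1/3−1/4·-1314/311=1349/1866
M: M0=0, M1=1349/1866, M2=-1314/311, M3=2259/622, M4=534/311, M5=0
seg 0: a=4, c=M0/2=0, d=(M1−M0)/(6·3)=1349/33588, b=Δ0−h0·(2M0+M1)/6=-35/1244
seg 1: a=5, c=M1/2=1349/3732, d=(M2−M1)/(6·3)=-9233/33588, b=Δ1−h1·(2M1+M2)/6=657/622
seg 2: a=4, c=M2/2=-657/311, d=(M3−M2)/(6·1)=1629/1244, b=Δ2−h2·(2M2+M3)/6=-5221/1244
seg 3: a=-1, c=M3/2=2259/1244, d=(M4−M3)/(6·2)=-397/2488, b=Δ3−h3·(2M3+M4)/6=-2795/622
seg 4: a=-4, c=M4/2=267/311, d=(M5−M4)/(6·2)=-89/622, b=Δ4−h4·(2M4+M5)/6=266/311
t_q=25/4 → seg 2, τ=1/4; S=4+-5221/1244·τ+-657/311·τ²+1629/1244·τ³=226045/79616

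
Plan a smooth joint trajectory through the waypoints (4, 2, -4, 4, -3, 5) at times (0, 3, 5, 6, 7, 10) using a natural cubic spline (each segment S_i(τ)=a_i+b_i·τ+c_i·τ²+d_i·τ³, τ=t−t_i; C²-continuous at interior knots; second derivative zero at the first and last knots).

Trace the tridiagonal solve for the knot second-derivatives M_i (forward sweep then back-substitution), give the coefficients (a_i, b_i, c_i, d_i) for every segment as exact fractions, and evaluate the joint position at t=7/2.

Δ: Δ0=-2/3, Δ1=-3, Δ2=8, Δ3=-7, Δ4=8/3
row 1: diag=10, rhs=-14; c'=1/5, d'=-7/5
row 2: denom=6−2·1/5=28/5; d'=(66−2·-7/5)/(28/5)=86/7
row 3: denom=4−1·5/28=107/28; d'=(-90−1·86/7)/(107/28)=-2864/107
row 4: denom=8−1·28/107=828/107; d'=(58−1·-2864/107)/(828/107)=4535/414
back: M4=4535/414
back: M3=-2864/107−28/107·4535/414=-6134/207
back: M2=86/7−5/28·-6134/207=7277/414
back: M1=-7/5−1/5·7277/414=-2035/414
M: M0=0, M1=-2035/414, M2=7277/414, M3=-6134/207, M4=4535/414, M5=0
seg 0: a=4, c=M0/2=0, d=(M1−M0)/(6·3)=-2035/7452, b=Δ0−h0·(2M0+M1)/6=1483/828
seg 1: a=2, c=M1/2=-2035/828, d=(M2−M1)/(6·2)=388/207, b=Δ1−h1·(2M1+M2)/6=-2311/414
seg 2: a=-4, c=M2/2=7277/828, d=(M3−M2)/(6·1)=-6515/828, b=Δ2−h2·(2M2+M3)/6=977/138
seg 3: a=4, c=M3/2=-3067/207, d=(M4−M3)/(6·1)=1867/276, b=Δ3−h3·(2M3+M4)/6=871/828
seg 4: a=-3, c=M4/2=4535/828, d=(M5−M4)/(6·3)=-4535/7452, b=Δ4−h4·(2M4+M5)/6=-3431/414
t_q=7/2 → seg 1, τ=1/2; S=2+-2311/414·τ+-2035/828·τ²+388/207·τ³=-431/368

  seg 0: a=4 b=1483/828 c=0 d=-2035/7452
  seg 1: a=2 b=-2311/414 c=-2035/828 d=388/207
  seg 2: a=-4 b=977/138 c=7277/828 d=-6515/828
  seg 3: a=4 b=871/828 c=-3067/207 d=1867/276
  seg 4: a=-3 b=-3431/414 c=4535/828 d=-4535/7452
S(7/2) = -431/368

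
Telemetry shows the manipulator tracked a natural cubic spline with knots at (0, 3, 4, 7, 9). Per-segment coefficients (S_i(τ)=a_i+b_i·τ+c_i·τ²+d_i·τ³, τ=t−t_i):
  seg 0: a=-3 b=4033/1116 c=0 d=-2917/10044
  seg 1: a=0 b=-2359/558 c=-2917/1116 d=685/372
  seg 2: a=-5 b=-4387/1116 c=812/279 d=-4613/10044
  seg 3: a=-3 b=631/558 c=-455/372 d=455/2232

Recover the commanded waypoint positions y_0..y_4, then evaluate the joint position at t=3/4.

y_0 = S_0(0) = a_0 = -3
y_1 = S_1(0) = a_1 = 0
y_2 = S_2(0) = a_2 = -5
y_3 = S_3(0) = a_3 = -3
y_4 = S_3(2) = -4
t_q=3/4 is in segment 0 (τ=3/4); S_0(τ)=-3271/7936

y_0=-3 y_1=0 y_2=-5 y_3=-3 y_4=-4
S(3/4) = -3271/7936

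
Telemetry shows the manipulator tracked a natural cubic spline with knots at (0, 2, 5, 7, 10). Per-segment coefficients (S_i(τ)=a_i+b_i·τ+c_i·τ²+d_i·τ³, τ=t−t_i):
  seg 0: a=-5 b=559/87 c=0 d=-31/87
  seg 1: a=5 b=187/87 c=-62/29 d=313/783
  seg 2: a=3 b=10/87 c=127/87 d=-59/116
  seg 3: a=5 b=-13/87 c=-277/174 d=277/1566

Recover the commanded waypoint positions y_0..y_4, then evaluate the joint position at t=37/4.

y_0 = S_0(0) = a_0 = -5
y_1 = S_1(0) = a_1 = 5
y_2 = S_2(0) = a_2 = 3
y_3 = S_3(0) = a_3 = 5
y_4 = S_3(3) = -5
t_q=37/4 is in segment 3 (τ=9/4); S_3(τ)=-5125/3712

y_0=-5 y_1=5 y_2=3 y_3=5 y_4=-5
S(37/4) = -5125/3712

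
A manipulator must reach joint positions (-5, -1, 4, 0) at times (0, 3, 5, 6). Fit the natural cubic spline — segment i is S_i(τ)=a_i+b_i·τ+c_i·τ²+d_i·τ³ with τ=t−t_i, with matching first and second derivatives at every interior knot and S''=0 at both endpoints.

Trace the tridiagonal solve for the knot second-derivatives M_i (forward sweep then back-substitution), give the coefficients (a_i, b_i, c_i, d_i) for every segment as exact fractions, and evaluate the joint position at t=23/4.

Δ: Δ0=4/3, Δ1=5/2, Δ2=-4
row 1: diag=10, rhs=7; c'=1/5, d'=7/10
row 2: denom=6−2·1/5=28/5; d'=(-39−2·7/10)/(28/5)=-101/14
back: M2=-101/14
back: M1=7/10−1/5·-101/14=15/7
M: M0=0, M1=15/7, M2=-101/14, M3=0
seg 0: a=-5, c=M0/2=0, d=(M1−M0)/(6·3)=5/42, b=Δ0−h0·(2M0+M1)/6=11/42
seg 1: a=-1, c=M1/2=15/14, d=(M2−M1)/(6·2)=-131/168, b=Δ1−h1·(2M1+M2)/6=73/21
seg 2: a=4, c=M2/2=-101/28, d=(M3−M2)/(6·1)=101/84, b=Δ2−h2·(2M2+M3)/6=-67/42
t_q=23/4 → seg 2, τ=3/4; S=4+-67/42·τ+-101/28·τ²+101/84·τ³=2297/1792

  seg 0: a=-5 b=11/42 c=0 d=5/42
  seg 1: a=-1 b=73/21 c=15/14 d=-131/168
  seg 2: a=4 b=-67/42 c=-101/28 d=101/84
S(23/4) = 2297/1792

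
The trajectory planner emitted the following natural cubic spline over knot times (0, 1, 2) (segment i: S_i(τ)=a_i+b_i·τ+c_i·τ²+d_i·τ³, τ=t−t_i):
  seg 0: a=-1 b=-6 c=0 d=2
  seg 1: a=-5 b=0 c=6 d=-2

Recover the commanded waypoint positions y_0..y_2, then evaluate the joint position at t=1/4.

y_0=-1 y_1=-5 y_2=-1
S(1/4) = -79/32

y_0 = S_0(0) = a_0 = -1
y_1 = S_1(0) = a_1 = -5
y_2 = S_1(1) = -1
t_q=1/4 is in segment 0 (τ=1/4); S_0(τ)=-79/32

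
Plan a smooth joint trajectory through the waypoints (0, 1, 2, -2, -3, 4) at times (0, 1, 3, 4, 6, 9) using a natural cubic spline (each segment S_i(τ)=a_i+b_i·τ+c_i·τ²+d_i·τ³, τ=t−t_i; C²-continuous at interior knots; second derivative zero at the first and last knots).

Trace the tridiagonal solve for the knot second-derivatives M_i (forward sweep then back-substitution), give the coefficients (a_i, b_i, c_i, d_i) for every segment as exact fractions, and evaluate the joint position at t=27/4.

  seg 0: a=0 b=3997/5196 c=0 d=1199/5196
  seg 1: a=1 b=3797/2598 c=1199/1732 d=-6095/10392
  seg 2: a=2 b=-3647/1299 c=-1224/433 d=2123/1299
  seg 3: a=-2 b=-4622/1299 c=899/433 d=-2843/10392
  seg 4: a=-3 b=3803/2598 c=753/1732 d=-251/5196
S(27/4) = -185999/110848

Δ: Δ0=1, Δ1=1/2, Δ2=-4, Δ3=-1/2, Δ4=7/3
row 1: diag=6, rhs=-3; c'=1/3, d'=-1/2
row 2: denom=6−2·1/3=16/3; d'=(-27−2·-1/2)/(16/3)=-39/8
row 3: denom=6−1·3/16=93/16; d'=(21−1·-39/8)/(93/16)=138/31
row 4: denom=10−2·32/93=866/93; d'=(17−2·138/31)/(866/93)=753/866
back: M4=753/866
back: M3=138/31−32/93·753/866=1798/433
back: M2=-39/8−3/16·1798/433=-2448/433
back: M1=-1/2−1/3·-2448/433=1199/866
M: M0=0, M1=1199/866, M2=-2448/433, M3=1798/433, M4=753/866, M5=0
seg 0: a=0, c=M0/2=0, d=(M1−M0)/(6·1)=1199/5196, b=Δ0−h0·(2M0+M1)/6=3997/5196
seg 1: a=1, c=M1/2=1199/1732, d=(M2−M1)/(6·2)=-6095/10392, b=Δ1−h1·(2M1+M2)/6=3797/2598
seg 2: a=2, c=M2/2=-1224/433, d=(M3−M2)/(6·1)=2123/1299, b=Δ2−h2·(2M2+M3)/6=-3647/1299
seg 3: a=-2, c=M3/2=899/433, d=(M4−M3)/(6·2)=-2843/10392, b=Δ3−h3·(2M3+M4)/6=-4622/1299
seg 4: a=-3, c=M4/2=753/1732, d=(M5−M4)/(6·3)=-251/5196, b=Δ4−h4·(2M4+M5)/6=3803/2598
t_q=27/4 → seg 4, τ=3/4; S=-3+3803/2598·τ+753/1732·τ²+-251/5196·τ³=-185999/110848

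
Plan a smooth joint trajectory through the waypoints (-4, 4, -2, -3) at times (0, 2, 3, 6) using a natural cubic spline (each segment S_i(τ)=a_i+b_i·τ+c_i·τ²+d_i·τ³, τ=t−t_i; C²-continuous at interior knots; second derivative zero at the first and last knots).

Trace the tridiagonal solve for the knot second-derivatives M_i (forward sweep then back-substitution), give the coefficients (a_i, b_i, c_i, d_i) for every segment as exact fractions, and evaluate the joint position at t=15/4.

Δ: Δ0=4, Δ1=-6, Δ2=-1/3
row 1: diag=6, rhs=-60; c'=1/6, d'=-10
row 2: denom=8−1·1/6=47/6; d'=(34−1·-10)/(47/6)=264/47
back: M2=264/47
back: M1=-10−1/6·264/47=-514/47
M: M0=0, M1=-514/47, M2=264/47, M3=0
seg 0: a=-4, c=M0/2=0, d=(M1−M0)/(6·2)=-257/282, b=Δ0−h0·(2M0+M1)/6=1078/141
seg 1: a=4, c=M1/2=-257/47, d=(M2−M1)/(6·1)=389/141, b=Δ1−h1·(2M1+M2)/6=-464/141
seg 2: a=-2, c=M2/2=132/47, d=(M3−M2)/(6·3)=-44/141, b=Δ2−h2·(2M2+M3)/6=-839/141
t_q=15/4 → seg 2, τ=3/4; S=-2+-839/141·τ+132/47·τ²+-44/141·τ³=-3771/752

  seg 0: a=-4 b=1078/141 c=0 d=-257/282
  seg 1: a=4 b=-464/141 c=-257/47 d=389/141
  seg 2: a=-2 b=-839/141 c=132/47 d=-44/141
S(15/4) = -3771/752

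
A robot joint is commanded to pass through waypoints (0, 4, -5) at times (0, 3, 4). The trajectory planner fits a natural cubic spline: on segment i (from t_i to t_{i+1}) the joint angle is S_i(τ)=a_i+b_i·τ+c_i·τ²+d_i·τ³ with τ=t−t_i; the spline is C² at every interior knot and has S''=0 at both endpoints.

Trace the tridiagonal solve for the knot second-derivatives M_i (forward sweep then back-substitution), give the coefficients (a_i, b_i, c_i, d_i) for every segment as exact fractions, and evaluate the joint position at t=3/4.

  seg 0: a=0 b=125/24 c=0 d=-31/72
  seg 1: a=4 b=-77/12 c=-31/8 d=31/24
S(3/4) = 1907/512

Δ: Δ0=4/3, Δ1=-9
row 1: diag=8, rhs=-62; c'=1/8, d'=-31/4
back: M1=-31/4
M: M0=0, M1=-31/4, M2=0
seg 0: a=0, c=M0/2=0, d=(M1−M0)/(6·3)=-31/72, b=Δ0−h0·(2M0+M1)/6=125/24
seg 1: a=4, c=M1/2=-31/8, d=(M2−M1)/(6·1)=31/24, b=Δ1−h1·(2M1+M2)/6=-77/12
t_q=3/4 → seg 0, τ=3/4; S=0+125/24·τ+0·τ²+-31/72·τ³=1907/512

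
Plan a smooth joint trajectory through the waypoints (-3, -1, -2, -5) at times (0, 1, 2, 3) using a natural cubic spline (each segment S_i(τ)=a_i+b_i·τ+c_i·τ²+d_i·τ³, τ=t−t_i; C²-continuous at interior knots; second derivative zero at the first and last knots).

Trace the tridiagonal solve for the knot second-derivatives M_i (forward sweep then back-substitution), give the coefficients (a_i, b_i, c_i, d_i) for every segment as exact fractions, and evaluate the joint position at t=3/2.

  seg 0: a=-3 b=8/3 c=0 d=-2/3
  seg 1: a=-1 b=2/3 c=-2 d=1/3
  seg 2: a=-2 b=-7/3 c=-1 d=1/3
S(3/2) = -9/8

Δ: Δ0=2, Δ1=-1, Δ2=-3
row 1: diag=4, rhs=-18; c'=1/4, d'=-9/2
row 2: denom=4−1·1/4=15/4; d'=(-12−1·-9/2)/(15/4)=-2
back: M2=-2
back: M1=-9/2−1/4·-2=-4
M: M0=0, M1=-4, M2=-2, M3=0
seg 0: a=-3, c=M0/2=0, d=(M1−M0)/(6·1)=-2/3, b=Δ0−h0·(2M0+M1)/6=8/3
seg 1: a=-1, c=M1/2=-2, d=(M2−M1)/(6·1)=1/3, b=Δ1−h1·(2M1+M2)/6=2/3
seg 2: a=-2, c=M2/2=-1, d=(M3−M2)/(6·1)=1/3, b=Δ2−h2·(2M2+M3)/6=-7/3
t_q=3/2 → seg 1, τ=1/2; S=-1+2/3·τ+-2·τ²+1/3·τ³=-9/8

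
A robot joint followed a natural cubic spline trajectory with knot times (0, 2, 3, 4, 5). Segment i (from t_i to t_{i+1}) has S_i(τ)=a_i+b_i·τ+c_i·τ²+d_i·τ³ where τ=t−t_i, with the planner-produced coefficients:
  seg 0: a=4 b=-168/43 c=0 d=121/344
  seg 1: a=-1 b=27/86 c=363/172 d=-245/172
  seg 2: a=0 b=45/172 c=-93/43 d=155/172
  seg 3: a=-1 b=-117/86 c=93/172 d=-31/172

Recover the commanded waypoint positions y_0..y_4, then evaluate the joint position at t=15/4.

y_0=4 y_1=-1 y_2=0 y_3=-1 y_4=-2
S(15/4) = -7047/11008

y_0 = S_0(0) = a_0 = 4
y_1 = S_1(0) = a_1 = -1
y_2 = S_2(0) = a_2 = 0
y_3 = S_3(0) = a_3 = -1
y_4 = S_3(1) = -2
t_q=15/4 is in segment 2 (τ=3/4); S_2(τ)=-7047/11008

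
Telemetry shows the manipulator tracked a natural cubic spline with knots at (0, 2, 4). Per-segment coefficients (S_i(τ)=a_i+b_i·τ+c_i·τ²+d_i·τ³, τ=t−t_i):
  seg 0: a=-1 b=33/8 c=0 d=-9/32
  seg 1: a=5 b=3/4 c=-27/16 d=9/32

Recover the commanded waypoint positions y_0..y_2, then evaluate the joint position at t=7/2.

y_0 = S_0(0) = a_0 = -1
y_1 = S_1(0) = a_1 = 5
y_2 = S_1(2) = 2
t_q=7/2 is in segment 1 (τ=3/2); S_1(τ)=839/256

y_0=-1 y_1=5 y_2=2
S(7/2) = 839/256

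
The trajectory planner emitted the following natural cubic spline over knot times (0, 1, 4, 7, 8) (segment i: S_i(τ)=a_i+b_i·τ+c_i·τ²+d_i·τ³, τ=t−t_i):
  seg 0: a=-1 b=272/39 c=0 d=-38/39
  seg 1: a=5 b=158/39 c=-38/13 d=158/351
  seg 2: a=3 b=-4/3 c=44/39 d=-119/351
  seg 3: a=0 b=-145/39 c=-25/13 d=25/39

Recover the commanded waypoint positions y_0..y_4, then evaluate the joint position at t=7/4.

y_0=-1 y_1=5 y_2=3 y_3=0 y_4=-5
S(7/4) = 2739/416

y_0 = S_0(0) = a_0 = -1
y_1 = S_1(0) = a_1 = 5
y_2 = S_2(0) = a_2 = 3
y_3 = S_3(0) = a_3 = 0
y_4 = S_3(1) = -5
t_q=7/4 is in segment 1 (τ=3/4); S_1(τ)=2739/416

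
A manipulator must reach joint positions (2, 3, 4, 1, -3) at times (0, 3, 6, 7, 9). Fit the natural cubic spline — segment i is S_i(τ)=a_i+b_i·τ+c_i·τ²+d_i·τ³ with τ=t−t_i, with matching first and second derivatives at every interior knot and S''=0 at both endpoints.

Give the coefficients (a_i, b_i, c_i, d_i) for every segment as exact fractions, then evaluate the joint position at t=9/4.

Δ: Δ0=1/3, Δ1=1/3, Δ2=-3, Δ3=-2
row 1: diag=12, rhs=0; c'=1/4, d'=0
row 2: denom=8−3·1/4=29/4; d'=(-20−3·0)/(29/4)=-80/29
row 3: denom=6−1·4/29=170/29; d'=(6−1·-80/29)/(170/29)=127/85
back: M3=127/85
back: M2=-80/29−4/29·127/85=-252/85
back: M1=0−1/4·-252/85=63/85
M: M0=0, M1=63/85, M2=-252/85, M3=127/85, M4=0
seg 0: a=2, c=M0/2=0, d=(M1−M0)/(6·3)=7/170, b=Δ0−h0·(2M0+M1)/6=-19/510
seg 1: a=3, c=M1/2=63/170, d=(M2−M1)/(6·3)=-7/34, b=Δ1−h1·(2M1+M2)/6=274/255
seg 2: a=4, c=M2/2=-126/85, d=(M3−M2)/(6·1)=379/510, b=Δ2−h2·(2M2+M3)/6=-1153/510
seg 3: a=1, c=M3/2=127/170, d=(M4−M3)/(6·2)=-127/1020, b=Δ3−h3·(2M3+M4)/6=-764/255
t_q=9/4 → seg 0, τ=9/4; S=2+-19/510·τ+0·τ²+7/170·τ³=25951/10880

  seg 0: a=2 b=-19/510 c=0 d=7/170
  seg 1: a=3 b=274/255 c=63/170 d=-7/34
  seg 2: a=4 b=-1153/510 c=-126/85 d=379/510
  seg 3: a=1 b=-764/255 c=127/170 d=-127/1020
S(9/4) = 25951/10880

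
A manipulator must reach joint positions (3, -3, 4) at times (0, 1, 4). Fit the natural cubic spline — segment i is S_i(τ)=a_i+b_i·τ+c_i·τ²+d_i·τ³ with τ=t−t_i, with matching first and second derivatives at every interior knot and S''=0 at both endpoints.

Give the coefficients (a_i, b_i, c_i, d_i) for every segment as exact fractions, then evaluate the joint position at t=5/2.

Δ: Δ0=-6, Δ1=7/3
row 1: diag=8, rhs=50; c'=3/8, d'=25/4
back: M1=25/4
M: M0=0, M1=25/4, M2=0
seg 0: a=3, c=M0/2=0, d=(M1−M0)/(6·1)=25/24, b=Δ0−h0·(2M0+M1)/6=-169/24
seg 1: a=-3, c=M1/2=25/8, d=(M2−M1)/(6·3)=-25/72, b=Δ1−h1·(2M1+M2)/6=-47/12
t_q=5/2 → seg 1, τ=3/2; S=-3+-47/12·τ+25/8·τ²+-25/72·τ³=-193/64

  seg 0: a=3 b=-169/24 c=0 d=25/24
  seg 1: a=-3 b=-47/12 c=25/8 d=-25/72
S(5/2) = -193/64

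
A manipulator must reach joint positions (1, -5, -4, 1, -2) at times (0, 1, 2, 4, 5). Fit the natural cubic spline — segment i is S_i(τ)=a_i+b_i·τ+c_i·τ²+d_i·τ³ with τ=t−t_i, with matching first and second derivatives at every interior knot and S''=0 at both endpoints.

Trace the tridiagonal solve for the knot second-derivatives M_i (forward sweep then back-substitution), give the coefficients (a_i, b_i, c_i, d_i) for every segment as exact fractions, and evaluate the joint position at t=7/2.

  seg 0: a=1 b=-468/61 c=0 d=102/61
  seg 1: a=-5 b=-162/61 c=306/61 d=-83/61
  seg 2: a=-4 b=201/61 c=57/61 d=-325/488
  seg 3: a=1 b=-117/122 c=-747/244 d=249/244
S(7/2) = 3113/3904

Δ: Δ0=-6, Δ1=1, Δ2=5/2, Δ3=-3
row 1: diag=4, rhs=42; c'=1/4, d'=21/2
row 2: denom=6−1·1/4=23/4; d'=(9−1·21/2)/(23/4)=-6/23
row 3: denom=6−2·8/23=122/23; d'=(-33−2·-6/23)/(122/23)=-747/122
back: M3=-747/122
back: M2=-6/23−8/23·-747/122=114/61
back: M1=21/2−1/4·114/61=612/61
M: M0=0, M1=612/61, M2=114/61, M3=-747/122, M4=0
seg 0: a=1, c=M0/2=0, d=(M1−M0)/(6·1)=102/61, b=Δ0−h0·(2M0+M1)/6=-468/61
seg 1: a=-5, c=M1/2=306/61, d=(M2−M1)/(6·1)=-83/61, b=Δ1−h1·(2M1+M2)/6=-162/61
seg 2: a=-4, c=M2/2=57/61, d=(M3−M2)/(6·2)=-325/488, b=Δ2−h2·(2M2+M3)/6=201/61
seg 3: a=1, c=M3/2=-747/244, d=(M4−M3)/(6·1)=249/244, b=Δ3−h3·(2M3+M4)/6=-117/122
t_q=7/2 → seg 2, τ=3/2; S=-4+201/61·τ+57/61·τ²+-325/488·τ³=3113/3904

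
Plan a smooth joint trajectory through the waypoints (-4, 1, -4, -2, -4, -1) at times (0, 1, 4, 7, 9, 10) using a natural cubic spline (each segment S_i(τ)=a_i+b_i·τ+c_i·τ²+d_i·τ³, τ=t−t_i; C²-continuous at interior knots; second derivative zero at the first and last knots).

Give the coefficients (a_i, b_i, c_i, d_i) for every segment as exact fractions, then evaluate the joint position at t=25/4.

  seg 0: a=-4 b=4479/740 c=0 d=-779/740
  seg 1: a=1 b=1071/370 c=-2337/740 d=10907/19980
  seg 2: a=-4 b=-973/740 c=974/555 d=-197/540
  seg 3: a=-2 b=-47/74 c=-1131/740 d=249/370
  seg 4: a=-4 b=491/370 c=1857/740 d=-619/740
S(25/4) = -105587/47360

Δ: Δ0=5, Δ1=-5/3, Δ2=2/3, Δ3=-1, Δ4=3
row 1: diag=8, rhs=-40; c'=3/8, d'=-5
row 2: denom=12−3·3/8=87/8; d'=(14−3·-5)/(87/8)=8/3
row 3: denom=10−3·8/29=266/29; d'=(-10−3·8/3)/(266/29)=-261/133
row 4: denom=6−2·29/133=740/133; d'=(24−2·-261/133)/(740/133)=1857/370
back: M4=1857/370
back: M3=-261/133−29/133·1857/370=-1131/370
back: M2=8/3−8/29·-1131/370=1948/555
back: M1=-5−3/8·1948/555=-2337/370
M: M0=0, M1=-2337/370, M2=1948/555, M3=-1131/370, M4=1857/370, M5=0
seg 0: a=-4, c=M0/2=0, d=(M1−M0)/(6·1)=-779/740, b=Δ0−h0·(2M0+M1)/6=4479/740
seg 1: a=1, c=M1/2=-2337/740, d=(M2−M1)/(6·3)=10907/19980, b=Δ1−h1·(2M1+M2)/6=1071/370
seg 2: a=-4, c=M2/2=974/555, d=(M3−M2)/(6·3)=-197/540, b=Δ2−h2·(2M2+M3)/6=-973/740
seg 3: a=-2, c=M3/2=-1131/740, d=(M4−M3)/(6·2)=249/370, b=Δ3−h3·(2M3+M4)/6=-47/74
seg 4: a=-4, c=M4/2=1857/740, d=(M5−M4)/(6·1)=-619/740, b=Δ4−h4·(2M4+M5)/6=491/370
t_q=25/4 → seg 2, τ=9/4; S=-4+-973/740·τ+974/555·τ²+-197/540·τ³=-105587/47360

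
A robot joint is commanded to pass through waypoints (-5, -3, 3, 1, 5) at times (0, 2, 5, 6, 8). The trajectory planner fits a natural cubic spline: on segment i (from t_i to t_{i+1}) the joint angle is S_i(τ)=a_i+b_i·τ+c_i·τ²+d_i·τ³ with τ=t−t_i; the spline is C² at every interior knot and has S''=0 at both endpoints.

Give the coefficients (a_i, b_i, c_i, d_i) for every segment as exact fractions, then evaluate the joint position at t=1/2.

  seg 0: a=-5 b=77/208 c=0 d=131/832
  seg 1: a=-3 b=235/104 c=393/416 d=-11/32
  seg 2: a=3 b=-563/416 c=-447/208 d=625/416
  seg 3: a=1 b=-119/104 c=981/416 d=-327/832
S(1/2) = -31917/6656

Δ: Δ0=1, Δ1=2, Δ2=-2, Δ3=2
row 1: diag=10, rhs=6; c'=3/10, d'=3/5
row 2: denom=8−3·3/10=71/10; d'=(-24−3·3/5)/(71/10)=-258/71
row 3: denom=6−1·10/71=416/71; d'=(24−1·-258/71)/(416/71)=981/208
back: M3=981/208
back: M2=-258/71−10/71·981/208=-447/104
back: M1=3/5−3/10·-447/104=393/208
M: M0=0, M1=393/208, M2=-447/104, M3=981/208, M4=0
seg 0: a=-5, c=M0/2=0, d=(M1−M0)/(6·2)=131/832, b=Δ0−h0·(2M0+M1)/6=77/208
seg 1: a=-3, c=M1/2=393/416, d=(M2−M1)/(6·3)=-11/32, b=Δ1−h1·(2M1+M2)/6=235/104
seg 2: a=3, c=M2/2=-447/208, d=(M3−M2)/(6·1)=625/416, b=Δ2−h2·(2M2+M3)/6=-563/416
seg 3: a=1, c=M3/2=981/416, d=(M4−M3)/(6·2)=-327/832, b=Δ3−h3·(2M3+M4)/6=-119/104
t_q=1/2 → seg 0, τ=1/2; S=-5+77/208·τ+0·τ²+131/832·τ³=-31917/6656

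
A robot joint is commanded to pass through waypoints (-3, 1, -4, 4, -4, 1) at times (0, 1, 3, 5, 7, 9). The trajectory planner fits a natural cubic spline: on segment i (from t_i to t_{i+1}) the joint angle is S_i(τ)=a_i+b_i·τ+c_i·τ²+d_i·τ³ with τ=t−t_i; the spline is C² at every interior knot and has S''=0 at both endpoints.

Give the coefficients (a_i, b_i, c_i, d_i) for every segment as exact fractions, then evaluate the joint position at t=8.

Δ: Δ0=4, Δ1=-5/2, Δ2=4, Δ3=-4, Δ4=5/2
row 1: diag=6, rhs=-39; c'=1/3, d'=-13/2
row 2: denom=8−2·1/3=22/3; d'=(39−2·-13/2)/(22/3)=78/11
row 3: denom=8−2·3/11=82/11; d'=(-48−2·78/11)/(82/11)=-342/41
row 4: denom=8−2·11/41=306/41; d'=(39−2·-342/41)/(306/41)=761/102
back: M4=761/102
back: M3=-342/41−11/41·761/102=-1055/102
back: M2=78/11−3/11·-1055/102=337/34
back: M1=-13/2−1/3·337/34=-500/51
M: M0=0, M1=-500/51, M2=337/34, M3=-1055/102, M4=761/102, M5=0
seg 0: a=-3, c=M0/2=0, d=(M1−M0)/(6·1)=-250/153, b=Δ0−h0·(2M0+M1)/6=862/153
seg 1: a=1, c=M1/2=-250/51, d=(M2−M1)/(6·2)=2011/1224, b=Δ1−h1·(2M1+M2)/6=112/153
seg 2: a=-4, c=M2/2=337/68, d=(M3−M2)/(6·2)=-1033/612, b=Δ2−h2·(2M2+M3)/6=257/306
seg 3: a=4, c=M3/2=-1055/204, d=(M4−M3)/(6·2)=227/153, b=Δ3−h3·(2M3+M4)/6=125/306
seg 4: a=-4, c=M4/2=761/204, d=(M5−M4)/(6·2)=-761/1224, b=Δ4−h4·(2M4+M5)/6=-757/306
t_q=8 → seg 4, τ=1; S=-4+-757/306·τ+761/204·τ²+-761/1224·τ³=-1373/408

  seg 0: a=-3 b=862/153 c=0 d=-250/153
  seg 1: a=1 b=112/153 c=-250/51 d=2011/1224
  seg 2: a=-4 b=257/306 c=337/68 d=-1033/612
  seg 3: a=4 b=125/306 c=-1055/204 d=227/153
  seg 4: a=-4 b=-757/306 c=761/204 d=-761/1224
S(8) = -1373/408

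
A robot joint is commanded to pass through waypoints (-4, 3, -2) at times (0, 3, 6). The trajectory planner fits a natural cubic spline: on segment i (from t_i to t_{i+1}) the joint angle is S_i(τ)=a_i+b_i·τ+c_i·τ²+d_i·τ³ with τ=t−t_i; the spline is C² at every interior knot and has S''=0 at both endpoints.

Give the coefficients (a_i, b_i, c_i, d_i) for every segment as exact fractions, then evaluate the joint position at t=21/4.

Δ: Δ0=7/3, Δ1=-5/3
row 1: diag=12, rhs=-24; c'=1/4, d'=-2
back: M1=-2
M: M0=0, M1=-2, M2=0
seg 0: a=-4, c=M0/2=0, d=(M1−M0)/(6·3)=-1/9, b=Δ0−h0·(2M0+M1)/6=10/3
seg 1: a=3, c=M1/2=-1, d=(M2−M1)/(6·3)=1/9, b=Δ1−h1·(2M1+M2)/6=1/3
t_q=21/4 → seg 1, τ=9/4; S=3+1/3·τ+-1·τ²+1/9·τ³=-3/64

  seg 0: a=-4 b=10/3 c=0 d=-1/9
  seg 1: a=3 b=1/3 c=-1 d=1/9
S(21/4) = -3/64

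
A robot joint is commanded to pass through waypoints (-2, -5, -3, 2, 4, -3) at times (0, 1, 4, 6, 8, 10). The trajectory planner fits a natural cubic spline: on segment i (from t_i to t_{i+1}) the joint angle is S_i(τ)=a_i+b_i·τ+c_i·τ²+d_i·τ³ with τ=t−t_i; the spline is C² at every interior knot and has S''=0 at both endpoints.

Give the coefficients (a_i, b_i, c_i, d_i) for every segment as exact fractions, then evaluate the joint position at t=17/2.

  seg 0: a=-2 b=-10310/3003 c=0 d=1301/3003
  seg 1: a=-5 b=-6407/3003 c=1301/1001 d=-100/819
  seg 2: a=-3 b=547/231 c=201/1001 d=-1619/24024
  seg 3: a=2 b=2027/858 c=-815/4004 d=-2869/12012
  seg 4: a=4 b=-7915/6006 c=-6553/4004 d=6553/24024
S(17/2) = 27145/9152

Δ: Δ0=-3, Δ1=2/3, Δ2=5/2, Δ3=1, Δ4=-7/2
row 1: diag=8, rhs=22; c'=3/8, d'=11/4
row 2: denom=10−3·3/8=71/8; d'=(11−3·11/4)/(71/8)=22/71
row 3: denom=8−2·16/71=536/71; d'=(-9−2·22/71)/(536/71)=-683/536
row 4: denom=8−2·71/268=1001/134; d'=(-27−2·-683/536)/(1001/134)=-6553/2002
back: M4=-6553/2002
back: M3=-683/536−71/268·-6553/2002=-815/2002
back: M2=22/71−16/71·-815/2002=402/1001
back: M1=11/4−3/8·402/1001=2602/1001
M: M0=0, M1=2602/1001, M2=402/1001, M3=-815/2002, M4=-6553/2002, M5=0
seg 0: a=-2, c=M0/2=0, d=(M1−M0)/(6·1)=1301/3003, b=Δ0−h0·(2M0+M1)/6=-10310/3003
seg 1: a=-5, c=M1/2=1301/1001, d=(M2−M1)/(6·3)=-100/819, b=Δ1−h1·(2M1+M2)/6=-6407/3003
seg 2: a=-3, c=M2/2=201/1001, d=(M3−M2)/(6·2)=-1619/24024, b=Δ2−h2·(2M2+M3)/6=547/231
seg 3: a=2, c=M3/2=-815/4004, d=(M4−M3)/(6·2)=-2869/12012, b=Δ3−h3·(2M3+M4)/6=2027/858
seg 4: a=4, c=M4/2=-6553/4004, d=(M5−M4)/(6·2)=6553/24024, b=Δ4−h4·(2M4+M5)/6=-7915/6006
t_q=17/2 → seg 4, τ=1/2; S=4+-7915/6006·τ+-6553/4004·τ²+6553/24024·τ³=27145/9152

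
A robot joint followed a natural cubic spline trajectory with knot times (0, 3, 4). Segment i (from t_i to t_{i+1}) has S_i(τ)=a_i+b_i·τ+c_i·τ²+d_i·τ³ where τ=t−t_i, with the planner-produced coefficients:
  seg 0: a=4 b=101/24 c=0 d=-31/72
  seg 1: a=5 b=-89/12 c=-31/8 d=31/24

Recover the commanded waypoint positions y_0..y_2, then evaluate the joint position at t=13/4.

y_0=4 y_1=5 y_2=-5
S(13/4) = 1497/512

y_0 = S_0(0) = a_0 = 4
y_1 = S_1(0) = a_1 = 5
y_2 = S_1(1) = -5
t_q=13/4 is in segment 1 (τ=1/4); S_1(τ)=1497/512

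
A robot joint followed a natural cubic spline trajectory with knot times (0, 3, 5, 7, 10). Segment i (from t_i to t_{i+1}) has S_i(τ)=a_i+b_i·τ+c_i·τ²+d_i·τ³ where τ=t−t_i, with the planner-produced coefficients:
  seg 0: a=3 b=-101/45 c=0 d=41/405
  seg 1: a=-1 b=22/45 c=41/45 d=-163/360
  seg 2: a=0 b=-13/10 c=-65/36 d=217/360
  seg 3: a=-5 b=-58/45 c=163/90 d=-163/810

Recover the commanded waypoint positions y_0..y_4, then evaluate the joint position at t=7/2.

y_0=3 y_1=-1 y_2=0 y_3=-5 y_4=2
S(7/2) = -187/320

y_0 = S_0(0) = a_0 = 3
y_1 = S_1(0) = a_1 = -1
y_2 = S_2(0) = a_2 = 0
y_3 = S_3(0) = a_3 = -5
y_4 = S_3(3) = 2
t_q=7/2 is in segment 1 (τ=1/2); S_1(τ)=-187/320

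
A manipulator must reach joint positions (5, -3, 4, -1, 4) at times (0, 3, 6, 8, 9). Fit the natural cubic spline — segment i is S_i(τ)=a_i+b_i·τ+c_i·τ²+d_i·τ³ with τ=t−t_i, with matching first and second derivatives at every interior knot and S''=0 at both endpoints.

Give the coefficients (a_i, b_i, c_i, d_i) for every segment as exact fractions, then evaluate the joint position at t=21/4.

  seg 0: a=5 b=-14/3 c=0 d=2/9
  seg 1: a=-3 b=4/3 c=2 d=-5/9
  seg 2: a=4 b=-5/3 c=-3 d=31/24
  seg 3: a=-1 b=11/6 c=19/4 d=-19/12
S(21/4) = 243/64

Δ: Δ0=-8/3, Δ1=7/3, Δ2=-5/2, Δ3=5
row 1: diag=12, rhs=30; c'=1/4, d'=5/2
row 2: denom=10−3·1/4=37/4; d'=(-29−3·5/2)/(37/4)=-146/37
row 3: denom=6−2·8/37=206/37; d'=(45−2·-146/37)/(206/37)=19/2
back: M3=19/2
back: M2=-146/37−8/37·19/2=-6
back: M1=5/2−1/4·-6=4
M: M0=0, M1=4, M2=-6, M3=19/2, M4=0
seg 0: a=5, c=M0/2=0, d=(M1−M0)/(6·3)=2/9, b=Δ0−h0·(2M0+M1)/6=-14/3
seg 1: a=-3, c=M1/2=2, d=(M2−M1)/(6·3)=-5/9, b=Δ1−h1·(2M1+M2)/6=4/3
seg 2: a=4, c=M2/2=-3, d=(M3−M2)/(6·2)=31/24, b=Δ2−h2·(2M2+M3)/6=-5/3
seg 3: a=-1, c=M3/2=19/4, d=(M4−M3)/(6·1)=-19/12, b=Δ3−h3·(2M3+M4)/6=11/6
t_q=21/4 → seg 1, τ=9/4; S=-3+4/3·τ+2·τ²+-5/9·τ³=243/64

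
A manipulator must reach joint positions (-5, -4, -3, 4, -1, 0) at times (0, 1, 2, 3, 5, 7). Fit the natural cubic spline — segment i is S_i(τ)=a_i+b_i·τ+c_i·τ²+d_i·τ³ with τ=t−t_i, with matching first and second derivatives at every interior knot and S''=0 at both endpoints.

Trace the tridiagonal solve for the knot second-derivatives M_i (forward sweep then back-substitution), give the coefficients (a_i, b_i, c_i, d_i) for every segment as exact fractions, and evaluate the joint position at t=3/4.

  seg 0: a=-5 b=487/314 c=0 d=-173/314
  seg 1: a=-4 b=-16/157 c=-519/314 d=865/314
  seg 2: a=-3 b=1525/314 c=1038/157 d=-1403/314
  seg 3: a=4 b=734/157 c=-2133/314 d=2013/1256
  seg 4: a=-1 b=-1025/314 c=1773/628 d=-591/1256
S(3/4) = -81775/20096

Δ: Δ0=1, Δ1=1, Δ2=7, Δ3=-5/2, Δ4=1/2
row 1: diag=4, rhs=0; c'=1/4, d'=0
row 2: denom=4−1·1/4=15/4; d'=(36−1·0)/(15/4)=48/5
row 3: denom=6−1·4/15=86/15; d'=(-57−1·48/5)/(86/15)=-999/86
row 4: denom=8−2·15/43=314/43; d'=(18−2·-999/86)/(314/43)=1773/314
back: M4=1773/314
back: M3=-999/86−15/43·1773/314=-2133/157
back: M2=48/5−4/15·-2133/157=2076/157
back: M1=0−1/4·2076/157=-519/157
M: M0=0, M1=-519/157, M2=2076/157, M3=-2133/157, M4=1773/314, M5=0
seg 0: a=-5, c=M0/2=0, d=(M1−M0)/(6·1)=-173/314, b=Δ0−h0·(2M0+M1)/6=487/314
seg 1: a=-4, c=M1/2=-519/314, d=(M2−M1)/(6·1)=865/314, b=Δ1−h1·(2M1+M2)/6=-16/157
seg 2: a=-3, c=M2/2=1038/157, d=(M3−M2)/(6·1)=-1403/314, b=Δ2−h2·(2M2+M3)/6=1525/314
seg 3: a=4, c=M3/2=-2133/314, d=(M4−M3)/(6·2)=2013/1256, b=Δ3−h3·(2M3+M4)/6=734/157
seg 4: a=-1, c=M4/2=1773/628, d=(M5−M4)/(6·2)=-591/1256, b=Δ4−h4·(2M4+M5)/6=-1025/314
t_q=3/4 → seg 0, τ=3/4; S=-5+487/314·τ+0·τ²+-173/314·τ³=-81775/20096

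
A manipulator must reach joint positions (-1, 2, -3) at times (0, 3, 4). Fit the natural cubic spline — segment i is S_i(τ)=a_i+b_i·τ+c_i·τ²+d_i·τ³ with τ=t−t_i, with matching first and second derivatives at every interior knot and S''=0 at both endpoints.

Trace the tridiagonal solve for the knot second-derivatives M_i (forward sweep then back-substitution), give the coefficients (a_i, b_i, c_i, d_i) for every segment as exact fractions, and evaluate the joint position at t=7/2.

  seg 0: a=-1 b=13/4 c=0 d=-1/4
  seg 1: a=2 b=-7/2 c=-9/4 d=3/4
S(7/2) = -7/32

Δ: Δ0=1, Δ1=-5
row 1: diag=8, rhs=-36; c'=1/8, d'=-9/2
back: M1=-9/2
M: M0=0, M1=-9/2, M2=0
seg 0: a=-1, c=M0/2=0, d=(M1−M0)/(6·3)=-1/4, b=Δ0−h0·(2M0+M1)/6=13/4
seg 1: a=2, c=M1/2=-9/4, d=(M2−M1)/(6·1)=3/4, b=Δ1−h1·(2M1+M2)/6=-7/2
t_q=7/2 → seg 1, τ=1/2; S=2+-7/2·τ+-9/4·τ²+3/4·τ³=-7/32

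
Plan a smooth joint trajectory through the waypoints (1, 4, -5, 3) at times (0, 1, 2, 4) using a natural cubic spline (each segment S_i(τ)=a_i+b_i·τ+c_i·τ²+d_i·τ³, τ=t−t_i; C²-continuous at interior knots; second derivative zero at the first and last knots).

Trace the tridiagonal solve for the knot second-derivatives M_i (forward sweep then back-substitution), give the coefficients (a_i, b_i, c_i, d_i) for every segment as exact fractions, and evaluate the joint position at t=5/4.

Δ: Δ0=3, Δ1=-9, Δ2=4
row 1: diag=4, rhs=-72; c'=1/4, d'=-18
row 2: denom=6−1·1/4=23/4; d'=(78−1·-18)/(23/4)=384/23
back: M2=384/23
back: M1=-18−1/4·384/23=-510/23
M: M0=0, M1=-510/23, M2=384/23, M3=0
seg 0: a=1, c=M0/2=0, d=(M1−M0)/(6·1)=-85/23, b=Δ0−h0·(2M0+M1)/6=154/23
seg 1: a=4, c=M1/2=-255/23, d=(M2−M1)/(6·1)=149/23, b=Δ1−h1·(2M1+M2)/6=-101/23
seg 2: a=-5, c=M2/2=192/23, d=(M3−M2)/(6·2)=-32/23, b=Δ2−h2·(2M2+M3)/6=-164/23
t_q=5/4 → seg 1, τ=1/4; S=4+-101/23·τ+-255/23·τ²+149/23·τ³=3401/1472

  seg 0: a=1 b=154/23 c=0 d=-85/23
  seg 1: a=4 b=-101/23 c=-255/23 d=149/23
  seg 2: a=-5 b=-164/23 c=192/23 d=-32/23
S(5/4) = 3401/1472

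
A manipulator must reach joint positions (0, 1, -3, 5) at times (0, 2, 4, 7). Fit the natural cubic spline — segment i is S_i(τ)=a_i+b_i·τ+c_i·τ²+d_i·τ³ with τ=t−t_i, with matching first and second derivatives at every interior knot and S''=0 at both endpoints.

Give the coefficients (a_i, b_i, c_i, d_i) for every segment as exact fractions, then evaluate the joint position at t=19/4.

  seg 0: a=0 b=80/57 c=0 d=-103/456
  seg 1: a=1 b=-149/114 c=-103/76 d=115/228
  seg 2: a=-3 b=-77/114 c=127/76 d=-127/684
S(19/4) = -12865/4864

Δ: Δ0=1/2, Δ1=-2, Δ2=8/3
row 1: diag=8, rhs=-15; c'=1/4, d'=-15/8
row 2: denom=10−2·1/4=19/2; d'=(28−2·-15/8)/(19/2)=127/38
back: M2=127/38
back: M1=-15/8−1/4·127/38=-103/38
M: M0=0, M1=-103/38, M2=127/38, M3=0
seg 0: a=0, c=M0/2=0, d=(M1−M0)/(6·2)=-103/456, b=Δ0−h0·(2M0+M1)/6=80/57
seg 1: a=1, c=M1/2=-103/76, d=(M2−M1)/(6·2)=115/228, b=Δ1−h1·(2M1+M2)/6=-149/114
seg 2: a=-3, c=M2/2=127/76, d=(M3−M2)/(6·3)=-127/684, b=Δ2−h2·(2M2+M3)/6=-77/114
t_q=19/4 → seg 2, τ=3/4; S=-3+-77/114·τ+127/76·τ²+-127/684·τ³=-12865/4864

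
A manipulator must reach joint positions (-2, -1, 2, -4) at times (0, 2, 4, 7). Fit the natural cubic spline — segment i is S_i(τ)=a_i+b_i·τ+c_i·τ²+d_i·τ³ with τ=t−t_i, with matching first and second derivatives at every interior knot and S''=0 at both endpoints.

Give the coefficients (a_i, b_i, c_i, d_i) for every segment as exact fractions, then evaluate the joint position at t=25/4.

Δ: Δ0=1/2, Δ1=3/2, Δ2=-2
row 1: diag=8, rhs=6; c'=1/4, d'=3/4
row 2: denom=10−2·1/4=19/2; d'=(-21−2·3/4)/(19/2)=-45/19
back: M2=-45/19
back: M1=3/4−1/4·-45/19=51/38
M: M0=0, M1=51/38, M2=-45/19, M3=0
seg 0: a=-2, c=M0/2=0, d=(M1−M0)/(6·2)=17/152, b=Δ0−h0·(2M0+M1)/6=1/19
seg 1: a=-1, c=M1/2=51/76, d=(M2−M1)/(6·2)=-47/152, b=Δ1−h1·(2M1+M2)/6=53/38
seg 2: a=2, c=M2/2=-45/38, d=(M3−M2)/(6·3)=5/38, b=Δ2−h2·(2M2+M3)/6=7/19
t_q=25/4 → seg 2, τ=9/4; S=2+7/19·τ+-45/38·τ²+5/38·τ³=-4055/2432

  seg 0: a=-2 b=1/19 c=0 d=17/152
  seg 1: a=-1 b=53/38 c=51/76 d=-47/152
  seg 2: a=2 b=7/19 c=-45/38 d=5/38
S(25/4) = -4055/2432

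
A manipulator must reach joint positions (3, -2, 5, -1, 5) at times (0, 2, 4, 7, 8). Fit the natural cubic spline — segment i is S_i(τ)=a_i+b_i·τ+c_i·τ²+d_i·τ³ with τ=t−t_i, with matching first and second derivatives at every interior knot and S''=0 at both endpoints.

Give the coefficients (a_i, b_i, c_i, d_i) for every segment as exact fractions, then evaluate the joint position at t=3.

Δ: Δ0=-5/2, Δ1=7/2, Δ2=-2, Δ3=6
row 1: diag=8, rhs=36; c'=1/4, d'=9/2
row 2: denom=10−2·1/4=19/2; d'=(-33−2·9/2)/(19/2)=-84/19
row 3: denom=8−3·6/19=134/19; d'=(48−3·-84/19)/(134/19)=582/67
back: M3=582/67
back: M2=-84/19−6/19·582/67=-480/67
back: M1=9/2−1/4·-480/67=843/134
M: M0=0, M1=843/134, M2=-480/67, M3=582/67, M4=0
seg 0: a=3, c=M0/2=0, d=(M1−M0)/(6·2)=281/536, b=Δ0−h0·(2M0+M1)/6=-308/67
seg 1: a=-2, c=M1/2=843/268, d=(M2−M1)/(6·2)=-601/536, b=Δ1−h1·(2M1+M2)/6=227/134
seg 2: a=5, c=M2/2=-240/67, d=(M3−M2)/(6·3)=59/67, b=Δ2−h2·(2M2+M3)/6=55/67
seg 3: a=-1, c=M3/2=291/67, d=(M4−M3)/(6·1)=-97/67, b=Δ3−h3·(2M3+M4)/6=208/67
t_q=3 → seg 1, τ=1; S=-2+227/134·τ+843/268·τ²+-601/536·τ³=921/536

  seg 0: a=3 b=-308/67 c=0 d=281/536
  seg 1: a=-2 b=227/134 c=843/268 d=-601/536
  seg 2: a=5 b=55/67 c=-240/67 d=59/67
  seg 3: a=-1 b=208/67 c=291/67 d=-97/67
S(3) = 921/536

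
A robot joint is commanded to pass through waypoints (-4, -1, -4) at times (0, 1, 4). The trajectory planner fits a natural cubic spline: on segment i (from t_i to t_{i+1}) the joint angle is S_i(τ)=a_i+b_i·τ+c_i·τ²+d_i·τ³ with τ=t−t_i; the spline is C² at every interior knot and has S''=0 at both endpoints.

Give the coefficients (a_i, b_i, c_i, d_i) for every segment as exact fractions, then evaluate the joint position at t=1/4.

  seg 0: a=-4 b=7/2 c=0 d=-1/2
  seg 1: a=-1 b=2 c=-3/2 d=1/6
S(1/4) = -401/128

Δ: Δ0=3, Δ1=-1
row 1: diag=8, rhs=-24; c'=3/8, d'=-3
back: M1=-3
M: M0=0, M1=-3, M2=0
seg 0: a=-4, c=M0/2=0, d=(M1−M0)/(6·1)=-1/2, b=Δ0−h0·(2M0+M1)/6=7/2
seg 1: a=-1, c=M1/2=-3/2, d=(M2−M1)/(6·3)=1/6, b=Δ1−h1·(2M1+M2)/6=2
t_q=1/4 → seg 0, τ=1/4; S=-4+7/2·τ+0·τ²+-1/2·τ³=-401/128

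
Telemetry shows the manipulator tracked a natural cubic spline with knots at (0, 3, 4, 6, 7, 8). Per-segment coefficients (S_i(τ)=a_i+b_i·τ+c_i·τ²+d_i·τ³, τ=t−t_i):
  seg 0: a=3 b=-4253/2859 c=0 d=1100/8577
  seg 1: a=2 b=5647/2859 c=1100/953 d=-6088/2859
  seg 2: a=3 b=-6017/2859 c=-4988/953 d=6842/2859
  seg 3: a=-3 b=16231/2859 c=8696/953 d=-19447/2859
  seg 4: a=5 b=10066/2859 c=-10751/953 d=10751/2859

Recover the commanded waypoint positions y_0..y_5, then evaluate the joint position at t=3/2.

y_0=3 y_1=2 y_2=3 y_3=-3 y_4=5 y_5=1
S(3/2) = 1145/953

y_0 = S_0(0) = a_0 = 3
y_1 = S_1(0) = a_1 = 2
y_2 = S_2(0) = a_2 = 3
y_3 = S_3(0) = a_3 = -3
y_4 = S_4(0) = a_4 = 5
y_5 = S_4(1) = 1
t_q=3/2 is in segment 0 (τ=3/2); S_0(τ)=1145/953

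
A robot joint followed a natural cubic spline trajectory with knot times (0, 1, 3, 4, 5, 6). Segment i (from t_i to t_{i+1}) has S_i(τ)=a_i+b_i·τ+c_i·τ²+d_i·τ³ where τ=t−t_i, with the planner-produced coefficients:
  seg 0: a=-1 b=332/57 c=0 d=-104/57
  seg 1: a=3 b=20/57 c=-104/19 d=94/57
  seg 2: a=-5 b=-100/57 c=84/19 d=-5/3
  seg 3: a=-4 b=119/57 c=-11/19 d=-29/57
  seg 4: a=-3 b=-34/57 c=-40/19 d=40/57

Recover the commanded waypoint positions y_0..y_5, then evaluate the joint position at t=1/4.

y_0=-1 y_1=3 y_2=-5 y_3=-4 y_4=-3 y_5=-5
S(1/4) = 65/152

y_0 = S_0(0) = a_0 = -1
y_1 = S_1(0) = a_1 = 3
y_2 = S_2(0) = a_2 = -5
y_3 = S_3(0) = a_3 = -4
y_4 = S_4(0) = a_4 = -3
y_5 = S_4(1) = -5
t_q=1/4 is in segment 0 (τ=1/4); S_0(τ)=65/152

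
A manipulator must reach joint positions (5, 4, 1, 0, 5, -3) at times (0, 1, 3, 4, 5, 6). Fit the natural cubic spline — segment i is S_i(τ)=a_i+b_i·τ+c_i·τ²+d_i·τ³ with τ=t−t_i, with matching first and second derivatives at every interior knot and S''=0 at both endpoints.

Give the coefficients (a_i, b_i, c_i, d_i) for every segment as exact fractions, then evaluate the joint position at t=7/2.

Δ: Δ0=-1, Δ1=-3/2, Δ2=-1, Δ3=5, Δ4=-8
row 1: diag=6, rhs=-3; c'=1/3, d'=-1/2
row 2: denom=6−2·1/3=16/3; d'=(3−2·-1/2)/(16/3)=3/4
row 3: denom=4−1·3/16=61/16; d'=(36−1·3/4)/(61/16)=564/61
row 4: denom=4−1·16/61=228/61; d'=(-78−1·564/61)/(228/61)=-887/38
back: M4=-887/38
back: M3=564/61−16/61·-887/38=292/19
back: M2=3/4−3/16·292/19=-81/38
back: M1=-1/2−1/3·-81/38=4/19
M: M0=0, M1=4/19, M2=-81/38, M3=292/19, M4=-887/38, M5=0
seg 0: a=5, c=M0/2=0, d=(M1−M0)/(6·1)=2/57, b=Δ0−h0·(2M0+M1)/6=-59/57
seg 1: a=4, c=M1/2=2/19, d=(M2−M1)/(6·2)=-89/456, b=Δ1−h1·(2M1+M2)/6=-53/57
seg 2: a=1, c=M2/2=-81/76, d=(M3−M2)/(6·1)=35/12, b=Δ2−h2·(2M2+M3)/6=-325/114
seg 3: a=0, c=M3/2=146/19, d=(M4−M3)/(6·1)=-1471/228, b=Δ3−h3·(2M3+M4)/6=859/228
seg 4: a=5, c=M4/2=-887/76, d=(M5−M4)/(6·1)=887/228, b=Δ4−h4·(2M4+M5)/6=-25/114
t_q=7/2 → seg 2, τ=1/2; S=1+-325/114·τ+-81/76·τ²+35/12·τ³=-199/608

  seg 0: a=5 b=-59/57 c=0 d=2/57
  seg 1: a=4 b=-53/57 c=2/19 d=-89/456
  seg 2: a=1 b=-325/114 c=-81/76 d=35/12
  seg 3: a=0 b=859/228 c=146/19 d=-1471/228
  seg 4: a=5 b=-25/114 c=-887/76 d=887/228
S(7/2) = -199/608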